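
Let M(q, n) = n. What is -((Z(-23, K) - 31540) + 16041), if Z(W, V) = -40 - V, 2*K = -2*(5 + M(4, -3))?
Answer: 15537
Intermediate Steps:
K = -2 (K = (-2*(5 - 3))/2 = (-2*2)/2 = (½)*(-4) = -2)
-((Z(-23, K) - 31540) + 16041) = -(((-40 - 1*(-2)) - 31540) + 16041) = -(((-40 + 2) - 31540) + 16041) = -((-38 - 31540) + 16041) = -(-31578 + 16041) = -1*(-15537) = 15537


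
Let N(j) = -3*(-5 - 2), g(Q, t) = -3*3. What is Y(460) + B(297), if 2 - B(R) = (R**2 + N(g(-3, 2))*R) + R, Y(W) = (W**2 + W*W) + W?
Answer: 328919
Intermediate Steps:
Y(W) = W + 2*W**2 (Y(W) = (W**2 + W**2) + W = 2*W**2 + W = W + 2*W**2)
g(Q, t) = -9
N(j) = 21 (N(j) = -3*(-7) = 21)
B(R) = 2 - R**2 - 22*R (B(R) = 2 - ((R**2 + 21*R) + R) = 2 - (R**2 + 22*R) = 2 + (-R**2 - 22*R) = 2 - R**2 - 22*R)
Y(460) + B(297) = 460*(1 + 2*460) + (2 - 1*297**2 - 22*297) = 460*(1 + 920) + (2 - 1*88209 - 6534) = 460*921 + (2 - 88209 - 6534) = 423660 - 94741 = 328919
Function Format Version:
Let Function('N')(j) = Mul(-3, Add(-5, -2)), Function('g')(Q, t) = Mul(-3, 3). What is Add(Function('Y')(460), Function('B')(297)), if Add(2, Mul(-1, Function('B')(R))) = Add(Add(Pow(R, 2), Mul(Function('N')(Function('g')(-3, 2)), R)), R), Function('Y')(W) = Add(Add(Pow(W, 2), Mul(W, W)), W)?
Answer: 328919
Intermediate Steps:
Function('Y')(W) = Add(W, Mul(2, Pow(W, 2))) (Function('Y')(W) = Add(Add(Pow(W, 2), Pow(W, 2)), W) = Add(Mul(2, Pow(W, 2)), W) = Add(W, Mul(2, Pow(W, 2))))
Function('g')(Q, t) = -9
Function('N')(j) = 21 (Function('N')(j) = Mul(-3, -7) = 21)
Function('B')(R) = Add(2, Mul(-1, Pow(R, 2)), Mul(-22, R)) (Function('B')(R) = Add(2, Mul(-1, Add(Add(Pow(R, 2), Mul(21, R)), R))) = Add(2, Mul(-1, Add(Pow(R, 2), Mul(22, R)))) = Add(2, Add(Mul(-1, Pow(R, 2)), Mul(-22, R))) = Add(2, Mul(-1, Pow(R, 2)), Mul(-22, R)))
Add(Function('Y')(460), Function('B')(297)) = Add(Mul(460, Add(1, Mul(2, 460))), Add(2, Mul(-1, Pow(297, 2)), Mul(-22, 297))) = Add(Mul(460, Add(1, 920)), Add(2, Mul(-1, 88209), -6534)) = Add(Mul(460, 921), Add(2, -88209, -6534)) = Add(423660, -94741) = 328919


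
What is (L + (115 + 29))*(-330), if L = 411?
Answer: -183150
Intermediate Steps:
(L + (115 + 29))*(-330) = (411 + (115 + 29))*(-330) = (411 + 144)*(-330) = 555*(-330) = -183150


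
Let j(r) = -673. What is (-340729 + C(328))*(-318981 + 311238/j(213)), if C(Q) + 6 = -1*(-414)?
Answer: 73164063669771/673 ≈ 1.0871e+11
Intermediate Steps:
C(Q) = 408 (C(Q) = -6 - 1*(-414) = -6 + 414 = 408)
(-340729 + C(328))*(-318981 + 311238/j(213)) = (-340729 + 408)*(-318981 + 311238/(-673)) = -340321*(-318981 + 311238*(-1/673)) = -340321*(-318981 - 311238/673) = -340321*(-214985451/673) = 73164063669771/673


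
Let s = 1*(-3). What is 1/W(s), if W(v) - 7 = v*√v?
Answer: 7/76 + 3*I*√3/76 ≈ 0.092105 + 0.06837*I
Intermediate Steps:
s = -3
W(v) = 7 + v^(3/2) (W(v) = 7 + v*√v = 7 + v^(3/2))
1/W(s) = 1/(7 + (-3)^(3/2)) = 1/(7 - 3*I*√3)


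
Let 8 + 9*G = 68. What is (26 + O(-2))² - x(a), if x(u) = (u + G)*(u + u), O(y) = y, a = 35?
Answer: -7022/3 ≈ -2340.7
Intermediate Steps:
G = 20/3 (G = -8/9 + (⅑)*68 = -8/9 + 68/9 = 20/3 ≈ 6.6667)
x(u) = 2*u*(20/3 + u) (x(u) = (u + 20/3)*(u + u) = (20/3 + u)*(2*u) = 2*u*(20/3 + u))
(26 + O(-2))² - x(a) = (26 - 2)² - 2*35*(20 + 3*35)/3 = 24² - 2*35*(20 + 105)/3 = 576 - 2*35*125/3 = 576 - 1*8750/3 = 576 - 8750/3 = -7022/3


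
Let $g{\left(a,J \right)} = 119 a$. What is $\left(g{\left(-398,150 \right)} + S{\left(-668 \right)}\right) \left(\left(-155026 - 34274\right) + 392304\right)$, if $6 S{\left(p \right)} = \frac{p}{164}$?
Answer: $- \frac{394207343646}{41} \approx -9.6148 \cdot 10^{9}$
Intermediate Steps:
$S{\left(p \right)} = \frac{p}{984}$ ($S{\left(p \right)} = \frac{p \frac{1}{164}}{6} = \frac{\frac{1}{164} p}{6} = \frac{p}{984}$)
$\left(g{\left(-398,150 \right)} + S{\left(-668 \right)}\right) \left(\left(-155026 - 34274\right) + 392304\right) = \left(119 \left(-398\right) + \frac{1}{984} \left(-668\right)\right) \left(\left(-155026 - 34274\right) + 392304\right) = \left(-47362 - \frac{167}{246}\right) \left(-189300 + 392304\right) = \left(- \frac{11651219}{246}\right) 203004 = - \frac{394207343646}{41}$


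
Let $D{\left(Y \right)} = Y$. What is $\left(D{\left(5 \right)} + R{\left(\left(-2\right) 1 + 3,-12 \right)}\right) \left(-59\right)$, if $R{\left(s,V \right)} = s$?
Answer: $-354$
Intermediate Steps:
$\left(D{\left(5 \right)} + R{\left(\left(-2\right) 1 + 3,-12 \right)}\right) \left(-59\right) = \left(5 + \left(\left(-2\right) 1 + 3\right)\right) \left(-59\right) = \left(5 + \left(-2 + 3\right)\right) \left(-59\right) = \left(5 + 1\right) \left(-59\right) = 6 \left(-59\right) = -354$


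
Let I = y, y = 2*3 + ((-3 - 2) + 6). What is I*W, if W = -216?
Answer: -1512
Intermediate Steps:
y = 7 (y = 6 + (-5 + 6) = 6 + 1 = 7)
I = 7
I*W = 7*(-216) = -1512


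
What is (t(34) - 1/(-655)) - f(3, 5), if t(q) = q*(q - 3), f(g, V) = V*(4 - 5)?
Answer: 693646/655 ≈ 1059.0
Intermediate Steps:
f(g, V) = -V (f(g, V) = V*(-1) = -V)
t(q) = q*(-3 + q)
(t(34) - 1/(-655)) - f(3, 5) = (34*(-3 + 34) - 1/(-655)) - (-1)*5 = (34*31 - 1*(-1/655)) - 1*(-5) = (1054 + 1/655) + 5 = 690371/655 + 5 = 693646/655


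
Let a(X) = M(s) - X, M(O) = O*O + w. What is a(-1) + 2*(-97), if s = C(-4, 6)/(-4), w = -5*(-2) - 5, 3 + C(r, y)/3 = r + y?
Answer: -2999/16 ≈ -187.44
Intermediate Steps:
C(r, y) = -9 + 3*r + 3*y (C(r, y) = -9 + 3*(r + y) = -9 + (3*r + 3*y) = -9 + 3*r + 3*y)
w = 5 (w = 10 - 5 = 5)
s = ¾ (s = (-9 + 3*(-4) + 3*6)/(-4) = (-9 - 12 + 18)*(-¼) = -3*(-¼) = ¾ ≈ 0.75000)
M(O) = 5 + O² (M(O) = O*O + 5 = O² + 5 = 5 + O²)
a(X) = 89/16 - X (a(X) = (5 + (¾)²) - X = (5 + 9/16) - X = 89/16 - X)
a(-1) + 2*(-97) = (89/16 - 1*(-1)) + 2*(-97) = (89/16 + 1) - 194 = 105/16 - 194 = -2999/16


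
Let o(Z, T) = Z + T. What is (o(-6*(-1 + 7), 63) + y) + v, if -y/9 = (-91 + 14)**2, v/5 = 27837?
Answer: 85851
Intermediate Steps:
v = 139185 (v = 5*27837 = 139185)
y = -53361 (y = -9*(-91 + 14)**2 = -9*(-77)**2 = -9*5929 = -53361)
o(Z, T) = T + Z
(o(-6*(-1 + 7), 63) + y) + v = ((63 - 6*(-1 + 7)) - 53361) + 139185 = ((63 - 6*6) - 53361) + 139185 = ((63 - 36) - 53361) + 139185 = (27 - 53361) + 139185 = -53334 + 139185 = 85851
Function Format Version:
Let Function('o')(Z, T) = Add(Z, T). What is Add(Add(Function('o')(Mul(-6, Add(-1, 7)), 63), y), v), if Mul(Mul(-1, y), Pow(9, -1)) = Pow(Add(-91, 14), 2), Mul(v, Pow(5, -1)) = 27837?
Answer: 85851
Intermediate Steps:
v = 139185 (v = Mul(5, 27837) = 139185)
y = -53361 (y = Mul(-9, Pow(Add(-91, 14), 2)) = Mul(-9, Pow(-77, 2)) = Mul(-9, 5929) = -53361)
Function('o')(Z, T) = Add(T, Z)
Add(Add(Function('o')(Mul(-6, Add(-1, 7)), 63), y), v) = Add(Add(Add(63, Mul(-6, Add(-1, 7))), -53361), 139185) = Add(Add(Add(63, Mul(-6, 6)), -53361), 139185) = Add(Add(Add(63, -36), -53361), 139185) = Add(Add(27, -53361), 139185) = Add(-53334, 139185) = 85851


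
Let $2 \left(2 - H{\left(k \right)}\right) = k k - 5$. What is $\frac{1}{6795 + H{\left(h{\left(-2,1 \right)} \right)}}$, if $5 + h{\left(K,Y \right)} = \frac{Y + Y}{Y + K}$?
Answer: $\frac{1}{6775} \approx 0.0001476$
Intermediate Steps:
$h{\left(K,Y \right)} = -5 + \frac{2 Y}{K + Y}$ ($h{\left(K,Y \right)} = -5 + \frac{Y + Y}{Y + K} = -5 + \frac{2 Y}{K + Y}$)
$H{\left(k \right)} = \frac{9}{2} - \frac{k^{2}}{2}$ ($H{\left(k \right)} = 2 - \frac{k k - 5}{2} = 2 - \frac{k^{2} - 5}{2} = 2 - \frac{-5 + k^{2}}{2} = 2 - \left(- \frac{5}{2} + \frac{k^{2}}{2}\right) = \frac{9}{2} - \frac{k^{2}}{2}$)
$\frac{1}{6795 + H{\left(h{\left(-2,1 \right)} \right)}} = \frac{1}{6795 + \left(\frac{9}{2} - \frac{\left(\frac{\left(-5\right) \left(-2\right) - 3}{-2 + 1}\right)^{2}}{2}\right)} = \frac{1}{6795 + \left(\frac{9}{2} - \frac{\left(\frac{10 - 3}{-1}\right)^{2}}{2}\right)} = \frac{1}{6795 + \left(\frac{9}{2} - \frac{\left(\left(-1\right) 7\right)^{2}}{2}\right)} = \frac{1}{6795 + \left(\frac{9}{2} - \frac{\left(-7\right)^{2}}{2}\right)} = \frac{1}{6795 + \left(\frac{9}{2} - \frac{49}{2}\right)} = \frac{1}{6795 - 20} = \frac{1}{6775}$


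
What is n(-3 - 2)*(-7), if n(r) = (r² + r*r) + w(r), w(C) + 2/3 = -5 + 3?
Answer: -994/3 ≈ -331.33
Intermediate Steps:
w(C) = -8/3 (w(C) = -⅔ + (-5 + 3) = -⅔ - 2 = -8/3)
n(r) = -8/3 + 2*r² (n(r) = (r² + r*r) - 8/3 = (r² + r²) - 8/3 = 2*r² - 8/3 = -8/3 + 2*r²)
n(-3 - 2)*(-7) = (-8/3 + 2*(-3 - 2)²)*(-7) = (-8/3 + 2*(-5)²)*(-7) = (-8/3 + 2*25)*(-7) = (-8/3 + 50)*(-7) = (142/3)*(-7) = -994/3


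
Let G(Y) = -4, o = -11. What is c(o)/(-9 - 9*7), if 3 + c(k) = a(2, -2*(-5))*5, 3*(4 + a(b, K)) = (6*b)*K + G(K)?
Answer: -511/216 ≈ -2.3657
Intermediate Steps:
a(b, K) = -16/3 + 2*K*b (a(b, K) = -4 + ((6*b)*K - 4)/3 = -4 + (6*K*b - 4)/3 = -4 + (-4 + 6*K*b)/3 = -4 + (-4/3 + 2*K*b) = -16/3 + 2*K*b)
c(k) = 511/3 (c(k) = -3 + (-16/3 + 2*(-2*(-5))*2)*5 = -3 + (-16/3 + 2*10*2)*5 = -3 + (-16/3 + 40)*5 = -3 + (104/3)*5 = -3 + 520/3 = 511/3)
c(o)/(-9 - 9*7) = 511/(3*(-9 - 9*7)) = 511/(3*(-9 - 63)) = (511/3)/(-72) = (511/3)*(-1/72) = -511/216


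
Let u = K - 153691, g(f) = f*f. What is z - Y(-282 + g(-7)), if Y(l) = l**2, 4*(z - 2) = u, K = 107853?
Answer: -131493/2 ≈ -65747.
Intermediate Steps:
g(f) = f**2
u = -45838 (u = 107853 - 153691 = -45838)
z = -22915/2 (z = 2 + (1/4)*(-45838) = 2 - 22919/2 = -22915/2 ≈ -11458.)
z - Y(-282 + g(-7)) = -22915/2 - (-282 + (-7)**2)**2 = -22915/2 - (-282 + 49)**2 = -22915/2 - 1*(-233)**2 = -22915/2 - 1*54289 = -22915/2 - 54289 = -131493/2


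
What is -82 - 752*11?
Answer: -8354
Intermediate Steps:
-82 - 752*11 = -82 - 94*88 = -82 - 8272 = -8354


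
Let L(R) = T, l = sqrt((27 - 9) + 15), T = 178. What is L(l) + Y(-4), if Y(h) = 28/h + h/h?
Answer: 172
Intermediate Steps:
Y(h) = 1 + 28/h (Y(h) = 28/h + 1 = 1 + 28/h)
l = sqrt(33) (l = sqrt(18 + 15) = sqrt(33) ≈ 5.7446)
L(R) = 178
L(l) + Y(-4) = 178 + (28 - 4)/(-4) = 178 - 1/4*24 = 178 - 6 = 172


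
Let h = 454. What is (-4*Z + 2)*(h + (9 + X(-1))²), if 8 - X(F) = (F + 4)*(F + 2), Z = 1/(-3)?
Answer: 6500/3 ≈ 2166.7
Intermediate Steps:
Z = -⅓ ≈ -0.33333
X(F) = 8 - (2 + F)*(4 + F) (X(F) = 8 - (F + 4)*(F + 2) = 8 - (4 + F)*(2 + F) = 8 - (2 + F)*(4 + F))
(-4*Z + 2)*(h + (9 + X(-1))²) = (-4*(-⅓) + 2)*(454 + (9 - 1*(-1)*(6 - 1))²) = (4/3 + 2)*(454 + (9 - 1*(-1)*5)²) = 10*(454 + (9 + 5)²)/3 = 10*(454 + 14²)/3 = 10*(454 + 196)/3 = (10/3)*650 = 6500/3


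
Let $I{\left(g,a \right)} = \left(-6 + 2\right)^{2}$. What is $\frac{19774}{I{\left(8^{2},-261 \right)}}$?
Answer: $\frac{9887}{8} \approx 1235.9$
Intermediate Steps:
$I{\left(g,a \right)} = 16$ ($I{\left(g,a \right)} = \left(-4\right)^{2} = 16$)
$\frac{19774}{I{\left(8^{2},-261 \right)}} = \frac{19774}{16} = 19774 \cdot \frac{1}{16} = \frac{9887}{8}$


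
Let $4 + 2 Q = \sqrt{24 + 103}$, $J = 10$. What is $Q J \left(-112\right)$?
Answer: $2240 - 560 \sqrt{127} \approx -4070.9$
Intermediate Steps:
$Q = -2 + \frac{\sqrt{127}}{2}$ ($Q = -2 + \frac{\sqrt{24 + 103}}{2} = -2 + \frac{\sqrt{127}}{2} \approx 3.6347$)
$Q J \left(-112\right) = \left(-2 + \frac{\sqrt{127}}{2}\right) 10 \left(-112\right) = \left(-20 + 5 \sqrt{127}\right) \left(-112\right) = 2240 - 560 \sqrt{127}$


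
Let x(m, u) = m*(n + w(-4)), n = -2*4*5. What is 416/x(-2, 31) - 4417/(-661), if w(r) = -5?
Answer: 336253/29745 ≈ 11.305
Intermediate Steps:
n = -40 (n = -8*5 = -40)
x(m, u) = -45*m (x(m, u) = m*(-40 - 5) = m*(-45) = -45*m)
416/x(-2, 31) - 4417/(-661) = 416/((-45*(-2))) - 4417/(-661) = 416/90 - 4417*(-1/661) = 416*(1/90) + 4417/661 = 208/45 + 4417/661 = 336253/29745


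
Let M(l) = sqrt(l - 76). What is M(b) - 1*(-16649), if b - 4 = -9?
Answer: 16649 + 9*I ≈ 16649.0 + 9.0*I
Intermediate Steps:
b = -5 (b = 4 - 9 = -5)
M(l) = sqrt(-76 + l)
M(b) - 1*(-16649) = sqrt(-76 - 5) - 1*(-16649) = sqrt(-81) + 16649 = 9*I + 16649 = 16649 + 9*I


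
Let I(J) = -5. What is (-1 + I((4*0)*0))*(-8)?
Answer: 48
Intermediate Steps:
(-1 + I((4*0)*0))*(-8) = (-1 - 5)*(-8) = -6*(-8) = 48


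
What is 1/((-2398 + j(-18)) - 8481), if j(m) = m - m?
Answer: -1/10879 ≈ -9.1920e-5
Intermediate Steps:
j(m) = 0
1/((-2398 + j(-18)) - 8481) = 1/((-2398 + 0) - 8481) = 1/(-2398 - 8481) = 1/(-10879) = -1/10879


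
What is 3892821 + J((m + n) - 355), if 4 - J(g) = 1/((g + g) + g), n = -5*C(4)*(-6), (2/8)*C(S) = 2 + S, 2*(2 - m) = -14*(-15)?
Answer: 3059760449/786 ≈ 3.8928e+6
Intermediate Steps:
m = -103 (m = 2 - (-7)*(-15) = 2 - ½*210 = 2 - 105 = -103)
C(S) = 8 + 4*S (C(S) = 4*(2 + S) = 8 + 4*S)
n = 720 (n = -5*(8 + 4*4)*(-6) = -5*(8 + 16)*(-6) = -5*24*(-6) = -120*(-6) = 720)
J(g) = 4 - 1/(3*g) (J(g) = 4 - 1/((g + g) + g) = 4 - 1/(2*g + g) = 4 - 1/(3*g))
3892821 + J((m + n) - 355) = 3892821 + (4 - 1/(3*((-103 + 720) - 355))) = 3892821 + (4 - 1/(3*(617 - 355))) = 3892821 + (4 - ⅓/262) = 3892821 + (4 - ⅓*1/262) = 3892821 + (4 - 1/786) = 3892821 + 3143/786 = 3059760449/786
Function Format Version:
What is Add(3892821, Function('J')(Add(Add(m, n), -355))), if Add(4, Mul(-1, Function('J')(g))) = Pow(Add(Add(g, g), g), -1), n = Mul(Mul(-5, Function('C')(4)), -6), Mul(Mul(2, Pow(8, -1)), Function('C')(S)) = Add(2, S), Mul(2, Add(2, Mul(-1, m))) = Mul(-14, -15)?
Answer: Rational(3059760449, 786) ≈ 3.8928e+6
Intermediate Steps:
m = -103 (m = Add(2, Mul(Rational(-1, 2), Mul(-14, -15))) = Add(2, Mul(Rational(-1, 2), 210)) = Add(2, -105) = -103)
Function('C')(S) = Add(8, Mul(4, S)) (Function('C')(S) = Mul(4, Add(2, S)) = Add(8, Mul(4, S)))
n = 720 (n = Mul(Mul(-5, Add(8, Mul(4, 4))), -6) = Mul(Mul(-5, Add(8, 16)), -6) = Mul(Mul(-5, 24), -6) = Mul(-120, -6) = 720)
Function('J')(g) = Add(4, Mul(Rational(-1, 3), Pow(g, -1))) (Function('J')(g) = Add(4, Mul(-1, Pow(Add(Add(g, g), g), -1))) = Add(4, Mul(-1, Pow(Add(Mul(2, g), g), -1))) = Add(4, Mul(-1, Pow(Mul(3, g), -1))) = Add(4, Mul(-1, Mul(Rational(1, 3), Pow(g, -1)))) = Add(4, Mul(Rational(-1, 3), Pow(g, -1))))
Add(3892821, Function('J')(Add(Add(m, n), -355))) = Add(3892821, Add(4, Mul(Rational(-1, 3), Pow(Add(Add(-103, 720), -355), -1)))) = Add(3892821, Add(4, Mul(Rational(-1, 3), Pow(Add(617, -355), -1)))) = Add(3892821, Add(4, Mul(Rational(-1, 3), Pow(262, -1)))) = Add(3892821, Add(4, Mul(Rational(-1, 3), Rational(1, 262)))) = Add(3892821, Add(4, Rational(-1, 786))) = Add(3892821, Rational(3143, 786)) = Rational(3059760449, 786)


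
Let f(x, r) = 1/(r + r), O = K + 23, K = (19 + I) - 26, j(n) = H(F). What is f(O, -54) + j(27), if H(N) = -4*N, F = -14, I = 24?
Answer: 6047/108 ≈ 55.991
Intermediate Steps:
j(n) = 56 (j(n) = -4*(-14) = 56)
K = 17 (K = (19 + 24) - 26 = 43 - 26 = 17)
O = 40 (O = 17 + 23 = 40)
f(x, r) = 1/(2*r)
f(O, -54) + j(27) = (½)/(-54) + 56 = (½)*(-1/54) + 56 = -1/108 + 56 = 6047/108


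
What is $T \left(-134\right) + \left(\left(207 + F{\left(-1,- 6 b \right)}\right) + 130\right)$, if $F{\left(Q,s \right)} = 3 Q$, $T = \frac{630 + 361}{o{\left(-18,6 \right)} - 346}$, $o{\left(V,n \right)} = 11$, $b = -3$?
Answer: $\frac{3652}{5} \approx 730.4$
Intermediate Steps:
$T = - \frac{991}{335}$ ($T = \frac{630 + 361}{11 - 346} = \frac{991}{-335} = 991 \left(- \frac{1}{335}\right) = - \frac{991}{335} \approx -2.9582$)
$T \left(-134\right) + \left(\left(207 + F{\left(-1,- 6 b \right)}\right) + 130\right) = \left(- \frac{991}{335}\right) \left(-134\right) + \left(\left(207 + 3 \left(-1\right)\right) + 130\right) = \frac{1982}{5} + \left(\left(207 - 3\right) + 130\right) = \frac{1982}{5} + \left(204 + 130\right) = \frac{1982}{5} + 334 = \frac{3652}{5}$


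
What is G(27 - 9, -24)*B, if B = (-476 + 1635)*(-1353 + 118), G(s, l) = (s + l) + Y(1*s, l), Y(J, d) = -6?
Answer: 17176380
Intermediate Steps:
G(s, l) = -6 + l + s (G(s, l) = (s + l) - 6 = (l + s) - 6 = -6 + l + s)
B = -1431365 (B = 1159*(-1235) = -1431365)
G(27 - 9, -24)*B = (-6 - 24 + (27 - 9))*(-1431365) = (-6 - 24 + 18)*(-1431365) = -12*(-1431365) = 17176380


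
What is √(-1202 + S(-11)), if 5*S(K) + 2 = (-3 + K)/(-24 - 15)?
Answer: I*√45718530/195 ≈ 34.675*I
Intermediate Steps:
S(K) = -5/13 - K/195 (S(K) = -⅖ + ((-3 + K)/(-24 - 15))/5 = -⅖ + ((-3 + K)/(-39))/5 = -⅖ + ((-3 + K)*(-1/39))/5 = -⅖ + (1/13 - K/39)/5 = -⅖ + (1/65 - K/195) = -5/13 - K/195)
√(-1202 + S(-11)) = √(-1202 + (-5/13 - 1/195*(-11))) = √(-1202 + (-5/13 + 11/195)) = √(-1202 - 64/195) = √(-234454/195) = I*√45718530/195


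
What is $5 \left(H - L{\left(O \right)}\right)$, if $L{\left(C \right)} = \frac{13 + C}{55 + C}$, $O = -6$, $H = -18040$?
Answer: $- \frac{631405}{7} \approx -90201.0$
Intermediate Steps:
$L{\left(C \right)} = \frac{13 + C}{55 + C}$
$5 \left(H - L{\left(O \right)}\right) = 5 \left(-18040 - \frac{13 - 6}{55 - 6}\right) = 5 \left(-18040 - \frac{1}{49} \cdot 7\right) = 5 \left(-18040 - \frac{1}{7}\right) = 5 \left(- \frac{126281}{7}\right) = - \frac{631405}{7}$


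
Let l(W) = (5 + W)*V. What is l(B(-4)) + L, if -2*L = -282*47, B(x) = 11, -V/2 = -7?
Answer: 6851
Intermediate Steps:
V = 14 (V = -2*(-7) = 14)
l(W) = 70 + 14*W (l(W) = (5 + W)*14 = 70 + 14*W)
L = 6627 (L = -(-141)*47 = -½*(-13254) = 6627)
l(B(-4)) + L = (70 + 14*11) + 6627 = (70 + 154) + 6627 = 224 + 6627 = 6851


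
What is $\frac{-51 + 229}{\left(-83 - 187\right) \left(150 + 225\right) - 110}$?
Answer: $- \frac{89}{50680} \approx -0.0017561$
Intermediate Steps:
$\frac{-51 + 229}{\left(-83 - 187\right) \left(150 + 225\right) - 110} = \frac{178}{\left(-270\right) 375 + \left(-249 + 139\right)} = \frac{178}{-101250 - 110} = \frac{178}{-101360} = 178 \left(- \frac{1}{101360}\right) = - \frac{89}{50680}$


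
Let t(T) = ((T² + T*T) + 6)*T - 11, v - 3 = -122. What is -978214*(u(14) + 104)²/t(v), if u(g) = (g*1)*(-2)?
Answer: 5650164064/3371043 ≈ 1676.1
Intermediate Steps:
v = -119 (v = 3 - 122 = -119)
u(g) = -2*g (u(g) = g*(-2) = -2*g)
t(T) = -11 + T*(6 + 2*T²) (t(T) = ((T² + T²) + 6)*T - 11 = (2*T² + 6)*T - 11 = (6 + 2*T²)*T - 11 = T*(6 + 2*T²) - 11 = -11 + T*(6 + 2*T²))
-978214*(u(14) + 104)²/t(v) = -978214*(-2*14 + 104)²/(-11 + 2*(-119)³ + 6*(-119)) = -978214*(-28 + 104)²/(-11 + 2*(-1685159) - 714) = -978214*5776/(-11 - 3370318 - 714) = -978214/((-3371043/5776)) = -978214/((-3371043*1/5776)) = -978214/(-3371043/5776) = -978214*(-5776/3371043) = 5650164064/3371043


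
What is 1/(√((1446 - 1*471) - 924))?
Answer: √51/51 ≈ 0.14003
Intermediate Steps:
1/(√((1446 - 1*471) - 924)) = 1/(√((1446 - 471) - 924)) = 1/(√(975 - 924)) = 1/(√51) = √51/51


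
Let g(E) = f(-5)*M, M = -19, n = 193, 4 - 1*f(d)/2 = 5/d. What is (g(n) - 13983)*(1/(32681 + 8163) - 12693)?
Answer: 7347749364143/40844 ≈ 1.7990e+8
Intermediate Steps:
f(d) = 8 - 10/d
g(E) = -190 (g(E) = (8 - 10/(-5))*(-19) = (8 - 10*(-1/5))*(-19) = (8 + 2)*(-19) = 10*(-19) = -190)
(g(n) - 13983)*(1/(32681 + 8163) - 12693) = (-190 - 13983)*(1/(32681 + 8163) - 12693) = -14173*(1/40844 - 12693) = -14173*(-518432891/40844) = 7347749364143/40844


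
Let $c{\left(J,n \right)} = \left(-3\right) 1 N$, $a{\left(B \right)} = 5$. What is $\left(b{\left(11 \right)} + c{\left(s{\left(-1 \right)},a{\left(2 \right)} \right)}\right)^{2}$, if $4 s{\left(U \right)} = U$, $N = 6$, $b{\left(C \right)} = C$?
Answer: $49$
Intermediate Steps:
$s{\left(U \right)} = \frac{U}{4}$
$c{\left(J,n \right)} = -18$ ($c{\left(J,n \right)} = \left(-3\right) 1 \cdot 6 = \left(-3\right) 6 = -18$)
$\left(b{\left(11 \right)} + c{\left(s{\left(-1 \right)},a{\left(2 \right)} \right)}\right)^{2} = \left(11 - 18\right)^{2} = \left(-7\right)^{2} = 49$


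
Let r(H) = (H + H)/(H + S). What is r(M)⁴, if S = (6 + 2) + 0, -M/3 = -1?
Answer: 1296/14641 ≈ 0.088519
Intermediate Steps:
M = 3 (M = -3*(-1) = 3)
S = 8 (S = 8 + 0 = 8)
r(H) = 2*H/(8 + H) (r(H) = (H + H)/(H + 8) = (2*H)/(8 + H) = 2*H/(8 + H))
r(M)⁴ = (2*3/(8 + 3))⁴ = (2*3/11)⁴ = (2*3*(1/11))⁴ = (6/11)⁴ = 1296/14641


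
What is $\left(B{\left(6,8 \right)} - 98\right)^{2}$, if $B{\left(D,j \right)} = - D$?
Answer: $10816$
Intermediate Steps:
$\left(B{\left(6,8 \right)} - 98\right)^{2} = \left(\left(-1\right) 6 - 98\right)^{2} = \left(-6 - 98\right)^{2} = \left(-104\right)^{2} = 10816$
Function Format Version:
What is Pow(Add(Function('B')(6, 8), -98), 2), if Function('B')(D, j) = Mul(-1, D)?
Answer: 10816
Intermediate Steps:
Pow(Add(Function('B')(6, 8), -98), 2) = Pow(Add(Mul(-1, 6), -98), 2) = Pow(Add(-6, -98), 2) = Pow(-104, 2) = 10816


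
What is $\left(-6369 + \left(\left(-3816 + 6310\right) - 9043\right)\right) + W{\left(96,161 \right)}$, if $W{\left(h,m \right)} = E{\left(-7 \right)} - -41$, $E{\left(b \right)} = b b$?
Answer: $-12828$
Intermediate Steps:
$E{\left(b \right)} = b^{2}$
$W{\left(h,m \right)} = 90$ ($W{\left(h,m \right)} = \left(-7\right)^{2} - -41 = 49 + 41 = 90$)
$\left(-6369 + \left(\left(-3816 + 6310\right) - 9043\right)\right) + W{\left(96,161 \right)} = \left(-6369 + \left(\left(-3816 + 6310\right) - 9043\right)\right) + 90 = \left(-6369 + \left(2494 - 9043\right)\right) + 90 = \left(-6369 - 6549\right) + 90 = -12918 + 90 = -12828$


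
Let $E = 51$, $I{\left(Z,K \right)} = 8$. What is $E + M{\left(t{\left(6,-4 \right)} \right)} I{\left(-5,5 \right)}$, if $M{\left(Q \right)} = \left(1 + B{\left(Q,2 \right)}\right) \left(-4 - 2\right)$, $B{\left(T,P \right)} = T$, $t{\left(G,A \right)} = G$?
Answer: $-285$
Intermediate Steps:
$M{\left(Q \right)} = -6 - 6 Q$ ($M{\left(Q \right)} = \left(1 + Q\right) \left(-4 - 2\right) = \left(1 + Q\right) \left(-6\right) = -6 - 6 Q$)
$E + M{\left(t{\left(6,-4 \right)} \right)} I{\left(-5,5 \right)} = 51 + \left(-6 - 36\right) 8 = 51 - 336 = -285$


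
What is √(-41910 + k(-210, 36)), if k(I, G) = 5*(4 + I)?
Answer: 2*I*√10735 ≈ 207.22*I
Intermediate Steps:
k(I, G) = 20 + 5*I
√(-41910 + k(-210, 36)) = √(-41910 + (20 + 5*(-210))) = √(-41910 + (20 - 1050)) = √(-41910 - 1030) = √(-42940) = 2*I*√10735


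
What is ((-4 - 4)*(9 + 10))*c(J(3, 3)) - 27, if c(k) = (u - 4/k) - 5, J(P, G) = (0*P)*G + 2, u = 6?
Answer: 125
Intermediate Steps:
J(P, G) = 2 (J(P, G) = 0*G + 2 = 0 + 2 = 2)
c(k) = 1 - 4/k (c(k) = (6 - 4/k) - 5 = 1 - 4/k)
((-4 - 4)*(9 + 10))*c(J(3, 3)) - 27 = ((-4 - 4)*(9 + 10))*((-4 + 2)/2) - 27 = (-8*19)*((1/2)*(-2)) - 27 = -152*(-1) - 27 = 152 - 27 = 125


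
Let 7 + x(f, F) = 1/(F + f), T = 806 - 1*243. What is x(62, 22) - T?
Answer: -47879/84 ≈ -569.99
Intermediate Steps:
T = 563 (T = 806 - 243 = 563)
x(f, F) = -7 + 1/(F + f)
x(62, 22) - T = (1 - 7*22 - 7*62)/(22 + 62) - 1*563 = (1 - 154 - 434)/84 - 563 = (1/84)*(-587) - 563 = -587/84 - 563 = -47879/84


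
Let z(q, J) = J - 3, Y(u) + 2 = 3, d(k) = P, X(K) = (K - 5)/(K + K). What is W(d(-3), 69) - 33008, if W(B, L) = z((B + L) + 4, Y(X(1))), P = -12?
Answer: -33010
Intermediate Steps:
X(K) = (-5 + K)/(2*K) (X(K) = (-5 + K)/((2*K)) = (-5 + K)*(1/(2*K)) = (-5 + K)/(2*K))
d(k) = -12
Y(u) = 1 (Y(u) = -2 + 3 = 1)
z(q, J) = -3 + J
W(B, L) = -2 (W(B, L) = -3 + 1 = -2)
W(d(-3), 69) - 33008 = -2 - 33008 = -33010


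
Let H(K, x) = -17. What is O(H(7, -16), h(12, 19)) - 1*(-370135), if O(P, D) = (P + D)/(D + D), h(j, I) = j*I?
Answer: 168781771/456 ≈ 3.7014e+5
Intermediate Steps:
h(j, I) = I*j
O(P, D) = (D + P)/(2*D) (O(P, D) = (D + P)/((2*D)) = (D + P)*(1/(2*D)) = (D + P)/(2*D))
O(H(7, -16), h(12, 19)) - 1*(-370135) = (19*12 - 17)/(2*((19*12))) - 1*(-370135) = (½)*(228 - 17)/228 + 370135 = (½)*(1/228)*211 + 370135 = 211/456 + 370135 = 168781771/456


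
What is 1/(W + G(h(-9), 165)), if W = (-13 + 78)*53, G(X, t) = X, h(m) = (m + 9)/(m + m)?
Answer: 1/3445 ≈ 0.00029028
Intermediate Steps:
h(m) = (9 + m)/(2*m) (h(m) = (9 + m)/((2*m)) = (9 + m)*(1/(2*m)) = (9 + m)/(2*m))
W = 3445 (W = 65*53 = 3445)
1/(W + G(h(-9), 165)) = 1/(3445 + (½)*(9 - 9)/(-9)) = 1/(3445 + (½)*(-⅑)*0) = 1/(3445 + 0) = 1/3445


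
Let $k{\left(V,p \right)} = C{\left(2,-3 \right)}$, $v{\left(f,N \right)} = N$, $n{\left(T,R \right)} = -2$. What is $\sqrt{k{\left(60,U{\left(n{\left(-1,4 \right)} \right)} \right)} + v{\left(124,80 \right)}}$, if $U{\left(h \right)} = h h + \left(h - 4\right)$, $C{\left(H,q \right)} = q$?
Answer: $\sqrt{77} \approx 8.775$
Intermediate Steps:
$U{\left(h \right)} = -4 + h + h^{2}$ ($U{\left(h \right)} = h^{2} + \left(-4 + h\right) = -4 + h + h^{2}$)
$k{\left(V,p \right)} = -3$
$\sqrt{k{\left(60,U{\left(n{\left(-1,4 \right)} \right)} \right)} + v{\left(124,80 \right)}} = \sqrt{-3 + 80} = \sqrt{77}$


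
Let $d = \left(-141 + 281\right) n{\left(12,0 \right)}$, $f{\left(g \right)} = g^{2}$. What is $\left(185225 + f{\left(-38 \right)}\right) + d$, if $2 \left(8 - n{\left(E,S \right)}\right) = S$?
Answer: $187789$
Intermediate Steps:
$n{\left(E,S \right)} = 8 - \frac{S}{2}$
$d = 1120$ ($d = \left(-141 + 281\right) \left(8 - 0\right) = 140 \left(8 + 0\right) = 140 \cdot 8 = 1120$)
$\left(185225 + f{\left(-38 \right)}\right) + d = \left(185225 + \left(-38\right)^{2}\right) + 1120 = \left(185225 + 1444\right) + 1120 = 186669 + 1120 = 187789$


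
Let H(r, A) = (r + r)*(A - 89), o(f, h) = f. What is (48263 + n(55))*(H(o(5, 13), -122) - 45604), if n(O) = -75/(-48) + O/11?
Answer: -18425071241/8 ≈ -2.3031e+9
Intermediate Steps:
n(O) = 25/16 + O/11 (n(O) = -75*(-1/48) + O*(1/11) = 25/16 + O/11)
H(r, A) = 2*r*(-89 + A) (H(r, A) = (2*r)*(-89 + A) = 2*r*(-89 + A))
(48263 + n(55))*(H(o(5, 13), -122) - 45604) = (48263 + (25/16 + (1/11)*55))*(2*5*(-89 - 122) - 45604) = (48263 + (25/16 + 5))*(2*5*(-211) - 45604) = (48263 + 105/16)*(-2110 - 45604) = (772313/16)*(-47714) = -18425071241/8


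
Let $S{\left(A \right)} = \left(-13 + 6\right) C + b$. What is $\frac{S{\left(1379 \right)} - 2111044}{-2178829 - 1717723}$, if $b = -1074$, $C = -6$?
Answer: $\frac{528019}{974138} \approx 0.54204$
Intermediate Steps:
$S{\left(A \right)} = -1032$ ($S{\left(A \right)} = \left(-13 + 6\right) \left(-6\right) - 1074 = \left(-7\right) \left(-6\right) - 1074 = 42 - 1074 = -1032$)
$\frac{S{\left(1379 \right)} - 2111044}{-2178829 - 1717723} = \frac{-1032 - 2111044}{-2178829 - 1717723} = - \frac{2112076}{-3896552} = \left(-2112076\right) \left(- \frac{1}{3896552}\right) = \frac{528019}{974138}$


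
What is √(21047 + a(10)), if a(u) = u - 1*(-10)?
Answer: √21067 ≈ 145.14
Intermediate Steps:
a(u) = 10 + u (a(u) = u + 10 = 10 + u)
√(21047 + a(10)) = √(21047 + (10 + 10)) = √(21047 + 20) = √21067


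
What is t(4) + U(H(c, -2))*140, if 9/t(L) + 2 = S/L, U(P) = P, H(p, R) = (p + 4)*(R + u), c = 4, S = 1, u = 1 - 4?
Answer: -39236/7 ≈ -5605.1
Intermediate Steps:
u = -3
H(p, R) = (-3 + R)*(4 + p) (H(p, R) = (p + 4)*(R - 3) = (4 + p)*(-3 + R) = (-3 + R)*(4 + p))
t(L) = 9/(-2 + 1/L)
t(4) + U(H(c, -2))*140 = -9*4/(-1 + 2*4) + (-12 - 3*4 + 4*(-2) - 2*4)*140 = -9*4/(-1 + 8) + (-12 - 12 - 8 - 8)*140 = -9*4/7 - 40*140 = -9*4*⅐ - 5600 = -36/7 - 5600 = -39236/7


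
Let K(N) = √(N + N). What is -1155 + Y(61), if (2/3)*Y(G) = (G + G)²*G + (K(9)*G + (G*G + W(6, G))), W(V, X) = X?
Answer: 1366404 + 549*√2/2 ≈ 1.3668e+6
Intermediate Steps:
K(N) = √2*√N (K(N) = √(2*N) = √2*√N)
Y(G) = 6*G³ + 3*G/2 + 3*G²/2 + 9*G*√2/2 (Y(G) = 3*((G + G)²*G + ((√2*√9)*G + (G*G + G)))/2 = 3*((2*G)²*G + ((√2*3)*G + (G² + G)))/2 = 3*((4*G²)*G + ((3*√2)*G + (G + G²)))/2 = 3*(4*G³ + (3*G*√2 + (G + G²)))/2 = 3*(4*G³ + (G + G² + 3*G*√2))/2 = 3*(G + G² + 4*G³ + 3*G*√2)/2 = 6*G³ + 3*G/2 + 3*G²/2 + 9*G*√2/2)
-1155 + Y(61) = -1155 + (3/2)*61*(1 + 61 + 3*√2 + 4*61²) = -1155 + (3/2)*61*(1 + 61 + 3*√2 + 4*3721) = -1155 + (3/2)*61*(1 + 61 + 3*√2 + 14884) = -1155 + (3/2)*61*(14946 + 3*√2) = -1155 + (1367559 + 549*√2/2) = 1366404 + 549*√2/2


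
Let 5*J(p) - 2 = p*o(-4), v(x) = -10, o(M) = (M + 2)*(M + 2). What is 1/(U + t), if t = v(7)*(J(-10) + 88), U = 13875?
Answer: 1/13071 ≈ 7.6505e-5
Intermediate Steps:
o(M) = (2 + M)**2 (o(M) = (2 + M)*(2 + M) = (2 + M)**2)
J(p) = 2/5 + 4*p/5 (J(p) = 2/5 + (p*(2 - 4)**2)/5 = 2/5 + (p*(-2)**2)/5 = 2/5 + (p*4)/5 = 2/5 + (4*p)/5 = 2/5 + 4*p/5)
t = -804 (t = -10*((2/5 + (4/5)*(-10)) + 88) = -10*((2/5 - 8) + 88) = -10*(-38/5 + 88) = -10*402/5 = -804)
1/(U + t) = 1/(13875 - 804) = 1/13071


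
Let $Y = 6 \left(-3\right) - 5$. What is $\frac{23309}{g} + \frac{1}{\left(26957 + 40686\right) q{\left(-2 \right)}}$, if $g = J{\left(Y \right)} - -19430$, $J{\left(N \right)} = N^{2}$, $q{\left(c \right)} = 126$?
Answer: $\frac{66221015507}{56703638754} \approx 1.1678$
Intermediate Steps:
$Y = -23$ ($Y = -18 - 5 = -23$)
$g = 19959$ ($g = \left(-23\right)^{2} - -19430 = 529 + 19430 = 19959$)
$\frac{23309}{g} + \frac{1}{\left(26957 + 40686\right) q{\left(-2 \right)}} = \frac{23309}{19959} + \frac{1}{\left(26957 + 40686\right) 126} = 23309 \cdot \frac{1}{19959} + \frac{1}{67643} \cdot \frac{1}{126} = \frac{23309}{19959} + \frac{1}{67643} \cdot \frac{1}{126} = \frac{23309}{19959} + \frac{1}{8523018} = \frac{66221015507}{56703638754}$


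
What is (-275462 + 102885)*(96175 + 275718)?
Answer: -64180178261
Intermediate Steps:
(-275462 + 102885)*(96175 + 275718) = -172577*371893 = -64180178261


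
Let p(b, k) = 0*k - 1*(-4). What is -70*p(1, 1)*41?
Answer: -11480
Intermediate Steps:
p(b, k) = 4 (p(b, k) = 0 + 4 = 4)
-70*p(1, 1)*41 = -70*4*41 = -280*41 = -11480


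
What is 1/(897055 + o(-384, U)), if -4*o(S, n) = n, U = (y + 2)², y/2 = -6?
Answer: 1/897030 ≈ 1.1148e-6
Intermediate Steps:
y = -12 (y = 2*(-6) = -12)
U = 100 (U = (-12 + 2)² = (-10)² = 100)
o(S, n) = -n/4
1/(897055 + o(-384, U)) = 1/(897055 - ¼*100) = 1/(897055 - 25) = 1/897030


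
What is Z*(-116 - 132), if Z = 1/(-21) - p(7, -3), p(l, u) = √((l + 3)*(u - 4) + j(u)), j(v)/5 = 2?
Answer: 248/21 + 496*I*√15 ≈ 11.81 + 1921.0*I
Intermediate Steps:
j(v) = 10 (j(v) = 5*2 = 10)
p(l, u) = √(10 + (-4 + u)*(3 + l)) (p(l, u) = √((l + 3)*(u - 4) + 10) = √((3 + l)*(-4 + u) + 10) = √((-4 + u)*(3 + l) + 10) = √(10 + (-4 + u)*(3 + l)))
Z = -1/21 - 2*I*√15 (Z = 1/(-21) - √(-2 - 4*7 + 3*(-3) + 7*(-3)) = -1/21 - √(-2 - 28 - 9 - 21) = -1/21 - √(-60) = -1/21 - 2*I*√15 ≈ -0.047619 - 7.746*I)
Z*(-116 - 132) = (-1/21 - 2*I*√15)*(-116 - 132) = (-1/21 - 2*I*√15)*(-248) = 248/21 + 496*I*√15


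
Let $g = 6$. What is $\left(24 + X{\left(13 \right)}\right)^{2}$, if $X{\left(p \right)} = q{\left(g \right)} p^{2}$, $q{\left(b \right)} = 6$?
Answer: $1077444$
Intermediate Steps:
$X{\left(p \right)} = 6 p^{2}$
$\left(24 + X{\left(13 \right)}\right)^{2} = \left(24 + 6 \cdot 13^{2}\right)^{2} = \left(24 + 6 \cdot 169\right)^{2} = \left(24 + 1014\right)^{2} = 1038^{2} = 1077444$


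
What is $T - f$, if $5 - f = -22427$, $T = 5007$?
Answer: $-17425$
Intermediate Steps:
$f = 22432$ ($f = 5 - -22427 = 5 + 22427 = 22432$)
$T - f = 5007 - 22432 = -17425$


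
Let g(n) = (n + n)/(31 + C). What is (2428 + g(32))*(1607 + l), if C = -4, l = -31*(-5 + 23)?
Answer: 68835380/27 ≈ 2.5495e+6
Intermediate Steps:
l = -558 (l = -31*18 = -558)
g(n) = 2*n/27 (g(n) = (n + n)/(31 - 4) = (2*n)/27 = (2*n)*(1/27) = 2*n/27)
(2428 + g(32))*(1607 + l) = (2428 + (2/27)*32)*(1607 - 558) = (2428 + 64/27)*1049 = (65620/27)*1049 = 68835380/27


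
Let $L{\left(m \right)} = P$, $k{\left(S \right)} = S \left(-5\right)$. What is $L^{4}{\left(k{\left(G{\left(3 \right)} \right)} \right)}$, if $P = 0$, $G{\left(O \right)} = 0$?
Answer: $0$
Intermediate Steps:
$k{\left(S \right)} = - 5 S$
$L{\left(m \right)} = 0$
$L^{4}{\left(k{\left(G{\left(3 \right)} \right)} \right)} = 0^{4} = 0$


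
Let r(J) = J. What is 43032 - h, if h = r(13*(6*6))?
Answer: 42564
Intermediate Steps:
h = 468 (h = 13*(6*6) = 13*36 = 468)
43032 - h = 43032 - 1*468 = 43032 - 468 = 42564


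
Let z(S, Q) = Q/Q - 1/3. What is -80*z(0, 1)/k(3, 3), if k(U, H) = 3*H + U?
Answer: -40/9 ≈ -4.4444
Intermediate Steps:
k(U, H) = U + 3*H
z(S, Q) = ⅔ (z(S, Q) = 1 - 1*⅓ = 1 - ⅓ = ⅔)
-80*z(0, 1)/k(3, 3) = -160/(3*(3 + 3*3)) = -160/(3*(3 + 9)) = -160/(3*12) = -80*1/18 = -40/9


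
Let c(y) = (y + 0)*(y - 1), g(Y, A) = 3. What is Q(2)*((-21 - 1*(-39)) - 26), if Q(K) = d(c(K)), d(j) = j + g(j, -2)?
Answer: -40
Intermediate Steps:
c(y) = y*(-1 + y)
d(j) = 3 + j (d(j) = j + 3 = 3 + j)
Q(K) = 3 + K*(-1 + K)
Q(2)*((-21 - 1*(-39)) - 26) = (3 + 2*(-1 + 2))*((-21 - 1*(-39)) - 26) = (3 + 2*1)*((-21 + 39) - 26) = (3 + 2)*(18 - 26) = 5*(-8) = -40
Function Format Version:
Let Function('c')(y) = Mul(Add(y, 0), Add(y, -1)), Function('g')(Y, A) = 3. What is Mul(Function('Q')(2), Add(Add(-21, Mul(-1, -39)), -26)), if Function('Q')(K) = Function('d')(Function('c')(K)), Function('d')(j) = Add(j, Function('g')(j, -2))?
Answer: -40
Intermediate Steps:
Function('c')(y) = Mul(y, Add(-1, y))
Function('d')(j) = Add(3, j) (Function('d')(j) = Add(j, 3) = Add(3, j))
Function('Q')(K) = Add(3, Mul(K, Add(-1, K)))
Mul(Function('Q')(2), Add(Add(-21, Mul(-1, -39)), -26)) = Mul(Add(3, Mul(2, Add(-1, 2))), Add(Add(-21, Mul(-1, -39)), -26)) = Mul(Add(3, Mul(2, 1)), Add(Add(-21, 39), -26)) = Mul(Add(3, 2), Add(18, -26)) = Mul(5, -8) = -40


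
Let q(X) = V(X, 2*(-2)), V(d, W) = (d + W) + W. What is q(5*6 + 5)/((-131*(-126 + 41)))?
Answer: 27/11135 ≈ 0.0024248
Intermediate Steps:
V(d, W) = d + 2*W (V(d, W) = (W + d) + W = d + 2*W)
q(X) = -8 + X (q(X) = X + 2*(2*(-2)) = X + 2*(-4) = X - 8 = -8 + X)
q(5*6 + 5)/((-131*(-126 + 41))) = (-8 + (5*6 + 5))/((-131*(-126 + 41))) = (-8 + (30 + 5))/((-131*(-85))) = (-8 + 35)/11135 = 27*(1/11135) = 27/11135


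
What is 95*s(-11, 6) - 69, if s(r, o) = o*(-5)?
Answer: -2919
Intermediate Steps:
s(r, o) = -5*o
95*s(-11, 6) - 69 = 95*(-5*6) - 69 = 95*(-30) - 69 = -2850 - 69 = -2919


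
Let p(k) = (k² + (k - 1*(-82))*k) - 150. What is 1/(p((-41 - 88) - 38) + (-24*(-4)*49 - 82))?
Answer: 1/46556 ≈ 2.1479e-5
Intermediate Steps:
p(k) = -150 + k² + k*(82 + k) (p(k) = (k² + (k + 82)*k) - 150 = (k² + (82 + k)*k) - 150 = (k² + k*(82 + k)) - 150 = -150 + k² + k*(82 + k))
1/(p((-41 - 88) - 38) + (-24*(-4)*49 - 82)) = 1/((-150 + 2*((-41 - 88) - 38)² + 82*((-41 - 88) - 38)) + (-24*(-4)*49 - 82)) = 1/((-150 + 2*(-129 - 38)² + 82*(-129 - 38)) + (96*49 - 82)) = 1/((-150 + 2*(-167)² + 82*(-167)) + (4704 - 82)) = 1/((-150 + 2*27889 - 13694) + 4622) = 1/((-150 + 55778 - 13694) + 4622) = 1/(41934 + 4622) = 1/46556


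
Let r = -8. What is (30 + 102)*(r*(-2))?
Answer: 2112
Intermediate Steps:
(30 + 102)*(r*(-2)) = (30 + 102)*(-8*(-2)) = 132*16 = 2112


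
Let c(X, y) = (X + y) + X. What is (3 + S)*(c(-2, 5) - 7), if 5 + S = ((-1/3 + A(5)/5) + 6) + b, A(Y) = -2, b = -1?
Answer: -68/5 ≈ -13.600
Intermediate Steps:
c(X, y) = y + 2*X
S = -11/15 (S = -5 + (((-1/3 - 2/5) + 6) - 1) = -5 + (((-1*⅓ - 2*⅕) + 6) - 1) = -5 + (((-⅓ - ⅖) + 6) - 1) = -5 + ((-11/15 + 6) - 1) = -5 + (79/15 - 1) = -5 + 64/15 = -11/15 ≈ -0.73333)
(3 + S)*(c(-2, 5) - 7) = (3 - 11/15)*((5 + 2*(-2)) - 7) = 34*((5 - 4) - 7)/15 = 34*(1 - 7)/15 = (34/15)*(-6) = -68/5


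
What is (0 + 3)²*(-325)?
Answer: -2925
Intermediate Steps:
(0 + 3)²*(-325) = 3²*(-325) = 9*(-325) = -2925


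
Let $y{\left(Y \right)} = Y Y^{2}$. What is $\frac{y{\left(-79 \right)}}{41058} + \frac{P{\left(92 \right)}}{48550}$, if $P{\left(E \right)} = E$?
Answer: $- \frac{11966633057}{996682950} \approx -12.006$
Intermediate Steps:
$y{\left(Y \right)} = Y^{3}$
$\frac{y{\left(-79 \right)}}{41058} + \frac{P{\left(92 \right)}}{48550} = \frac{\left(-79\right)^{3}}{41058} + \frac{92}{48550} = \left(-493039\right) \frac{1}{41058} + 92 \cdot \frac{1}{48550} = - \frac{493039}{41058} + \frac{46}{24275} = - \frac{11966633057}{996682950}$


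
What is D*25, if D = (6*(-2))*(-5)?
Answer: 1500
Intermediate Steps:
D = 60 (D = -12*(-5) = 60)
D*25 = 60*25 = 1500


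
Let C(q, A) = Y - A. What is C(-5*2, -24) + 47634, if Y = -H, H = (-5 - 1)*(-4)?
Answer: 47634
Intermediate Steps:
H = 24 (H = -6*(-4) = 24)
Y = -24 (Y = -1*24 = -24)
C(q, A) = -24 - A
C(-5*2, -24) + 47634 = (-24 - 1*(-24)) + 47634 = (-24 + 24) + 47634 = 0 + 47634 = 47634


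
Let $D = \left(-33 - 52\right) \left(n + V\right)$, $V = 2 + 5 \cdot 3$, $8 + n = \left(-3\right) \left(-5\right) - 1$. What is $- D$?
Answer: $1955$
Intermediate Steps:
$n = 6$ ($n = -8 - -14 = -8 + \left(15 - 1\right) = -8 + 14 = 6$)
$V = 17$ ($V = 2 + 15 = 17$)
$D = -1955$ ($D = \left(-33 - 52\right) \left(6 + 17\right) = \left(-85\right) 23 = -1955$)
$- D = \left(-1\right) \left(-1955\right) = 1955$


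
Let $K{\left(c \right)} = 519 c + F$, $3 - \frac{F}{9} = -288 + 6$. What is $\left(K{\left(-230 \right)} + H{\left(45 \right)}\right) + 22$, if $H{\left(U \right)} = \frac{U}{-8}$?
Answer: $- \frac{934309}{8} \approx -1.1679 \cdot 10^{5}$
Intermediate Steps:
$F = 2565$ ($F = 27 - 9 \left(-288 + 6\right) = 27 - -2538 = 27 + 2538 = 2565$)
$H{\left(U \right)} = - \frac{U}{8}$ ($H{\left(U \right)} = U \left(- \frac{1}{8}\right) = - \frac{U}{8}$)
$K{\left(c \right)} = 2565 + 519 c$ ($K{\left(c \right)} = 519 c + 2565 = 2565 + 519 c$)
$\left(K{\left(-230 \right)} + H{\left(45 \right)}\right) + 22 = \left(\left(2565 + 519 \left(-230\right)\right) - \frac{45}{8}\right) + 22 = \left(\left(2565 - 119370\right) - \frac{45}{8}\right) + 22 = \left(-116805 - \frac{45}{8}\right) + 22 = - \frac{934485}{8} + 22 = - \frac{934309}{8}$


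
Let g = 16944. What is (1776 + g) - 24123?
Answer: -5403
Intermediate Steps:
(1776 + g) - 24123 = (1776 + 16944) - 24123 = 18720 - 24123 = -5403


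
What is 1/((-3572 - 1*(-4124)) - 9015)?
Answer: -1/8463 ≈ -0.00011816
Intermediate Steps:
1/((-3572 - 1*(-4124)) - 9015) = 1/((-3572 + 4124) - 9015) = 1/(552 - 9015) = 1/(-8463) = -1/8463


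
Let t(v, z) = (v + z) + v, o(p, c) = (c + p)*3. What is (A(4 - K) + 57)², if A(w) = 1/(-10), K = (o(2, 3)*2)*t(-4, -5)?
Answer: 323761/100 ≈ 3237.6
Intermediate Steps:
o(p, c) = 3*c + 3*p
t(v, z) = z + 2*v
K = -390 (K = ((3*3 + 3*2)*2)*(-5 + 2*(-4)) = ((9 + 6)*2)*(-5 - 8) = (15*2)*(-13) = 30*(-13) = -390)
A(w) = -⅒
(A(4 - K) + 57)² = (-⅒ + 57)² = (569/10)² = 323761/100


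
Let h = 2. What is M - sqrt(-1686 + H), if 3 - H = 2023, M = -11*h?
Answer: -22 - I*sqrt(3706) ≈ -22.0 - 60.877*I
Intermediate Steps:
M = -22 (M = -11*2 = -22)
H = -2020 (H = 3 - 1*2023 = 3 - 2023 = -2020)
M - sqrt(-1686 + H) = -22 - sqrt(-1686 - 2020) = -22 - sqrt(-3706) = -22 - I*sqrt(3706)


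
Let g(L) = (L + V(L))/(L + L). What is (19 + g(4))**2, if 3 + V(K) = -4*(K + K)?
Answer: 14641/64 ≈ 228.77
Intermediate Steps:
V(K) = -3 - 8*K (V(K) = -3 - 4*(K + K) = -3 - 8*K)
g(L) = (-3 - 7*L)/(2*L) (g(L) = (L + (-3 - 8*L))/(L + L) = (-3 - 7*L)/((2*L)) = (-3 - 7*L)*(1/(2*L)) = (-3 - 7*L)/(2*L))
(19 + g(4))**2 = (19 + (1/2)*(-3 - 7*4)/4)**2 = (19 + (1/2)*(1/4)*(-3 - 28))**2 = (19 + (1/2)*(1/4)*(-31))**2 = (19 - 31/8)**2 = (121/8)**2 = 14641/64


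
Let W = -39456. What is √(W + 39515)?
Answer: √59 ≈ 7.6811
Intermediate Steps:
√(W + 39515) = √(-39456 + 39515) = √59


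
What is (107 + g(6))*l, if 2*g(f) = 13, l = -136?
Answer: -15436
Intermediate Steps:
g(f) = 13/2 (g(f) = (½)*13 = 13/2)
(107 + g(6))*l = (107 + 13/2)*(-136) = (227/2)*(-136) = -15436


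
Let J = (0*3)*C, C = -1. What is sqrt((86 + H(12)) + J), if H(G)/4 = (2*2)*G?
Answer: sqrt(278) ≈ 16.673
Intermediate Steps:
H(G) = 16*G (H(G) = 4*((2*2)*G) = 4*(4*G) = 16*G)
J = 0 (J = (0*3)*(-1) = 0*(-1) = 0)
sqrt((86 + H(12)) + J) = sqrt((86 + 16*12) + 0) = sqrt((86 + 192) + 0) = sqrt(278 + 0) = sqrt(278)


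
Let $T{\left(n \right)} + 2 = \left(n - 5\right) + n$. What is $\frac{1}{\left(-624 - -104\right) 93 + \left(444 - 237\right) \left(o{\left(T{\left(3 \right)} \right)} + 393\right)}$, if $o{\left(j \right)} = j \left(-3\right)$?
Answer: $\frac{1}{33612} \approx 2.9751 \cdot 10^{-5}$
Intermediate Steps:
$T{\left(n \right)} = -7 + 2 n$ ($T{\left(n \right)} = -2 + \left(\left(n - 5\right) + n\right) = -2 + \left(\left(-5 + n\right) + n\right) = -2 + \left(-5 + 2 n\right) = -7 + 2 n$)
$o{\left(j \right)} = - 3 j$
$\frac{1}{\left(-624 - -104\right) 93 + \left(444 - 237\right) \left(o{\left(T{\left(3 \right)} \right)} + 393\right)} = \frac{1}{\left(-624 - -104\right) 93 + \left(444 - 237\right) \left(- 3 \left(-7 + 2 \cdot 3\right) + 393\right)} = \frac{1}{\left(-624 + 104\right) 93 + 207 \left(- 3 \left(-7 + 6\right) + 393\right)} = \frac{1}{\left(-520\right) 93 + 207 \left(\left(-3\right) \left(-1\right) + 393\right)} = \frac{1}{-48360 + 207 \left(3 + 393\right)} = \frac{1}{-48360 + 207 \cdot 396} = \frac{1}{-48360 + 81972} = \frac{1}{33612}$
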